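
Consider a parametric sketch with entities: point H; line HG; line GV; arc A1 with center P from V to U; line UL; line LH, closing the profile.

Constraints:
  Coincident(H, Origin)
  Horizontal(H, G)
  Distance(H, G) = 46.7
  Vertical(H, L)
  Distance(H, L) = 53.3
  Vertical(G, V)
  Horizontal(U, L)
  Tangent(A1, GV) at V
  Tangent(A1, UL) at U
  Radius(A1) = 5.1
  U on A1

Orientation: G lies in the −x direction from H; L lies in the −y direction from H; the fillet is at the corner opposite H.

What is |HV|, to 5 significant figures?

67.113

H is at the origin; H and G share the same y with |HG| = 46.7 and G on the −x side, so G = (-46.700, 0.0000). HL is vertical with |HL| = 53.3 and L on the −y side, so L = (0.0000, -53.300). The virtual corner opposite H is at (-46.700, -53.300). Since A1 is tangent to GV there, PV ⟂ GV and since A1 is tangent to UL there, PU ⟂ UL, with radius 5.1, so the center P sits 5.1 in from both sides at P = (-41.600, -48.200). That places the tangent points at V = (-46.700, -48.200) on GV and U = (-41.600, -53.300) on UL. Then |HV| = |V − H| = 67.113.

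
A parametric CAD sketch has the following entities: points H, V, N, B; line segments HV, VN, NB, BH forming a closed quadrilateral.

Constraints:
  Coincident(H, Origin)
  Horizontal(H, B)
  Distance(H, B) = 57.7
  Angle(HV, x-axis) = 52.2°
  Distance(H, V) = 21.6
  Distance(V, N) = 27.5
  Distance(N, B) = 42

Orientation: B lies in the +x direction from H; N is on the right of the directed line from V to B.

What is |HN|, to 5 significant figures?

19.775

H is at the origin; H and B share the same y with |HB| = 57.7 and B in +x, so B = (57.7, 0). HV runs at 52.2° with |HV| = 21.6, so V = (13.239, 17.067). N is determined by |VN| = 27.5 and |NB| = 42.0 together: it lies at the intersection of circle(V, 27.5) and circle(B, 42.0). With |VB| = 47.625, the foot of the radical line on VB is 13.232 from V and the perpendicular offset is √(27.5² − 13.232²) = 24.107. Taking the right-of-VB solution: N = (16.953, -10.181).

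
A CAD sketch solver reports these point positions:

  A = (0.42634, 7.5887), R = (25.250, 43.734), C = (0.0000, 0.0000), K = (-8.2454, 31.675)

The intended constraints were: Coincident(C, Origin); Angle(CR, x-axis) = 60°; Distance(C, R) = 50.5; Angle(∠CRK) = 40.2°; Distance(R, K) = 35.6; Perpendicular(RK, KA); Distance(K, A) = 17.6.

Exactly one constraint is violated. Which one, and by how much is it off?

Distance(K, A) = 17.6 — off by 8.00.

C = (0.00, 0.00) ✓; CR at 60.00° ✓; |CR| = 50.50 ✓; ∠CRK = 40.20° ✓; |RK| = 35.60 ✓; ∠(RK, KA) = 90.00° ✓; |KA| = 25.60 ✗.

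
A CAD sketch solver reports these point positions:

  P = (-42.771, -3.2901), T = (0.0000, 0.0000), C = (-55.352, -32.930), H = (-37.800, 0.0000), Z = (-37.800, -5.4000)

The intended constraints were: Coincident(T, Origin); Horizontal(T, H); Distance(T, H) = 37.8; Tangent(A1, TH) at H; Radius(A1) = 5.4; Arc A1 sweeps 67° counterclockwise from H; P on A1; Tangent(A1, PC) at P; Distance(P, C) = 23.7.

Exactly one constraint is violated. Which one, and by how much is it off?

Distance(P, C) = 23.7 — off by 8.50.

T = (0.00, 0.00) ✓; T.y = 0.00, H.y = 0.00 ✓; |TH| = 37.80 ✓; ∠(ZH, HT) = 90.00° ✓; |ZH| = 5.400 ✓; bearing(Z→P) − bearing(Z→H) = 67.00° ✓; |ZP| = 5.400 ✓; ∠(ZP, PC) = 90.00° ✓; |PC| = 32.20 ✗.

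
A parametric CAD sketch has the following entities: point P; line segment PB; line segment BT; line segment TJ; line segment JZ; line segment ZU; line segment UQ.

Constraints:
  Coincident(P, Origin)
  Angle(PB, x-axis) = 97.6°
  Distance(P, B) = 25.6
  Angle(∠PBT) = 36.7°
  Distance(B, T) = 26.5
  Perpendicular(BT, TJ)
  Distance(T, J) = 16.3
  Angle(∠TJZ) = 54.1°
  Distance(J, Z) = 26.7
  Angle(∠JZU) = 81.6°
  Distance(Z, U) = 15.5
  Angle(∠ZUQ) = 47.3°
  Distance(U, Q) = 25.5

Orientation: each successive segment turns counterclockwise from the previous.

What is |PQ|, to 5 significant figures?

3.5051

P is at the origin; PB runs at 97.6° with length 25.6, so B = (-3.3858, 25.375). ∠PBT = 36.7° gives BT at -119.10° from the x-axis; with |BT| = 26.5, T = (-16.274, 2.2202). The perpendicularity gives TJ at right angles to BT, so TJ runs at -29.100°; with |TJ| = 16.3, J = (-2.0312, -5.7071). ∠TJZ = 54.1° gives JZ at 96.800° from the x-axis; with |JZ| = 26.7, Z = (-5.1925, 20.805). ∠JZU = 81.6° gives ZU at -164.80° from the x-axis; with |ZU| = 15.5, U = (-20.150, 16.741). ∠ZUQ = 47.3° gives UQ at -32.100° from the x-axis; with |UQ| = 25.5, Q = (1.4513, 3.1905). Then |PQ| = |Q − P| = 3.5051.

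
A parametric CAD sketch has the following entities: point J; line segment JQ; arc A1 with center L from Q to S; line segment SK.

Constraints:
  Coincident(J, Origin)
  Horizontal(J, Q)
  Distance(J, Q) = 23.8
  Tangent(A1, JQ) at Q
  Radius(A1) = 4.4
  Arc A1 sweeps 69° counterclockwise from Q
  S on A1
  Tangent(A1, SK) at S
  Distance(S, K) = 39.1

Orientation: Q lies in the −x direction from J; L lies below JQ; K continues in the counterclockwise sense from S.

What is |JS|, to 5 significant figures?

28.050

J is at the origin; J and Q share the same y with |JQ| = 23.8 and Q on the −x side, so Q = (-23.800, 0.0000). Tangency of A1 to JQ means the radius LQ is perpendicular to JQ, so L = Q + (0, -4.4) = (-23.800, -4.4000). On A1, Q sits at bearing 90° from L; a 69° counterclockwise sweep puts S at bearing 159°, so S = L + 4.4·(cos 159°, sin 159°) = (-27.908, -2.8232). Then |JS| = |S − J| = 28.050.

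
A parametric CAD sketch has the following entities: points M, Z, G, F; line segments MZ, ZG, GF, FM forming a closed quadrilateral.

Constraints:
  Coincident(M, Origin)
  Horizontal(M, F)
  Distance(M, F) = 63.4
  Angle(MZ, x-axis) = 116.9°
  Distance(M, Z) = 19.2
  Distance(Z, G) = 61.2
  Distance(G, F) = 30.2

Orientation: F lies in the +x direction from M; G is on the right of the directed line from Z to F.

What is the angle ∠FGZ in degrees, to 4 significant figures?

103.0°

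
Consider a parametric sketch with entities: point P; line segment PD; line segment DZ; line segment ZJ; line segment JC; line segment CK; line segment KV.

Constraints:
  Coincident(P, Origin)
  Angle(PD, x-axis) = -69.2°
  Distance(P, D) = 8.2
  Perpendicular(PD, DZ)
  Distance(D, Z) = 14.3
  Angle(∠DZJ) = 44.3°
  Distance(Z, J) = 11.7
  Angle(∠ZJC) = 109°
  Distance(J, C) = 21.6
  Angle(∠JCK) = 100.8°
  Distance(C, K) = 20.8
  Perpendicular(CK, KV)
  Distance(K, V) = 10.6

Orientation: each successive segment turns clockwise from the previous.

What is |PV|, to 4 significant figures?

26.95

P is at the origin; PD runs at -69.2° with length 8.2, so D = (2.912, -7.666). PD ⟂ DZ, so DZ runs at -159.2°; with |DZ| = 14.3, Z = (-10.46, -12.74). ∠DZJ = 44.3° gives ZJ at 65.10° from the x-axis; with |ZJ| = 11.7, J = (-5.530, -2.131). ∠ZJC = 109.0° gives JC at -5.900° from the x-axis; with |JC| = 21.6, C = (15.96, -4.352). ∠JCK = 100.8° gives CK at -85.10° from the x-axis; with |CK| = 20.8, K = (17.73, -25.08). CK is perpendicular to KV, so KV runs at -175.1°; with |KV| = 10.6, V = (7.171, -25.98). Then |PV| = |V − P| = 26.95.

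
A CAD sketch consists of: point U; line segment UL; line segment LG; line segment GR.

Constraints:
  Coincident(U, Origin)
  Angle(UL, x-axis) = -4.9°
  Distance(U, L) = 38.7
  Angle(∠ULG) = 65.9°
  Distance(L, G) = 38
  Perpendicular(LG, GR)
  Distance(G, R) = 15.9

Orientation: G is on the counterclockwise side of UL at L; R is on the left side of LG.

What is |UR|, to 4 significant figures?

29.50

∠ULG = 65.9°, so LG runs at -4.9° + (180° − 65.9°) = 109.2° from the x-axis; with |LG| = 38.0, G = L + 38.0·(cos 109.2°, sin 109.2°) = (26.06, 32.58). LG ⟂ GR; with |GR| = 15.9 on the left of LG, R = G + 15.9·(-0.9444, -0.3289) = (11.05, 27.35). Then |UR| = |R − U| = 29.50.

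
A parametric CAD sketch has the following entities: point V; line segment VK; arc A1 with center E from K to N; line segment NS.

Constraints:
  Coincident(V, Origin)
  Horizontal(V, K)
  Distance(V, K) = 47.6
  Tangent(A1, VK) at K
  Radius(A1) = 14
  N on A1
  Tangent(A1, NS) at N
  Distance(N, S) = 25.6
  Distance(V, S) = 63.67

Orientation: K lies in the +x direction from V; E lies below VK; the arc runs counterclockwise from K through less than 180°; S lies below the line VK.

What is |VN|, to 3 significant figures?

40.6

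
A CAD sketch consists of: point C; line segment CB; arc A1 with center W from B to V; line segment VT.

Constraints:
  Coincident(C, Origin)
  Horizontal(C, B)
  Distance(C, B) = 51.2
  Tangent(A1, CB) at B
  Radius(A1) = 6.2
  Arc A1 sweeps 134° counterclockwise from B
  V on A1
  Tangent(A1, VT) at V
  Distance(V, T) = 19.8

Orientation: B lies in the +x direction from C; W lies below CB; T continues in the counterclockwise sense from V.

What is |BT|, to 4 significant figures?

26.44

On A1, B sits at bearing 90° from W; a 134° counterclockwise sweep puts V at bearing 224°, so V = W + 6.2·(cos 224°, sin 224°) = (46.74, -10.51). The tangent condition forces WV to be normal to VT, so VT runs along (−sin 224°, cos 224°); with |VT| = 19.8, T = (60.49, -24.75). Then |BT| = |T − B| = 26.44.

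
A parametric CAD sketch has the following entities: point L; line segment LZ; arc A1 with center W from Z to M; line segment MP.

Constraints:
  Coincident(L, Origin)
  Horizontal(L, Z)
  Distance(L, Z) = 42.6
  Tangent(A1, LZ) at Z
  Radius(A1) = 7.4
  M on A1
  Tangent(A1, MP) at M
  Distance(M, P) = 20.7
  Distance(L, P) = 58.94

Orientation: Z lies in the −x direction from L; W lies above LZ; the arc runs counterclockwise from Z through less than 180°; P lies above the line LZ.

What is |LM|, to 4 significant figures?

39.56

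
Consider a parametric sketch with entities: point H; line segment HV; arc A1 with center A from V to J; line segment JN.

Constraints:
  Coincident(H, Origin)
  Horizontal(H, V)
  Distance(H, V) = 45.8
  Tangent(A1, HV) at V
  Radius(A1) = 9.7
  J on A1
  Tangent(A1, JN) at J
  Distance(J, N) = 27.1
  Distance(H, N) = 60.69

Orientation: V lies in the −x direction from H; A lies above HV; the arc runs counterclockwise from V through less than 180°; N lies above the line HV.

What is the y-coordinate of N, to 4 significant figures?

38.46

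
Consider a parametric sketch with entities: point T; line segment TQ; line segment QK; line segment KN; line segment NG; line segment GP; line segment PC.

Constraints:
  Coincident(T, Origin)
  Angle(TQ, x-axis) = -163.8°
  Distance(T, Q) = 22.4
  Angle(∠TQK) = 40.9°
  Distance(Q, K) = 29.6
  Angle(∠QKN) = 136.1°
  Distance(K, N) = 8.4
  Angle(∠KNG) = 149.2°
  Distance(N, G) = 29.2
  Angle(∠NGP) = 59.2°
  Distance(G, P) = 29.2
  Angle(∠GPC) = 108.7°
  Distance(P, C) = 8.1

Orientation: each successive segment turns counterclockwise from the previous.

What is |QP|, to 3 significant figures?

30.3

T is at the origin; TQ runs at -163.8° with length 22.4, so Q = (-21.5, -6.25). ∠TQK = 40.9° gives QK at -24.7° from the x-axis; with |QK| = 29.6, K = (5.38, -18.6). ∠QKN = 136.1° gives KN at 19.2° from the x-axis; with |KN| = 8.4, N = (13.3, -15.9). ∠KNG = 149.2° gives NG at 50.0° from the x-axis; with |NG| = 29.2, G = (32.1, 6.51). ∠NGP = 59.2° gives GP at 171° from the x-axis; with |GP| = 29.2, P = (3.26, 11.2). Then |QP| = |P − Q| = 30.3.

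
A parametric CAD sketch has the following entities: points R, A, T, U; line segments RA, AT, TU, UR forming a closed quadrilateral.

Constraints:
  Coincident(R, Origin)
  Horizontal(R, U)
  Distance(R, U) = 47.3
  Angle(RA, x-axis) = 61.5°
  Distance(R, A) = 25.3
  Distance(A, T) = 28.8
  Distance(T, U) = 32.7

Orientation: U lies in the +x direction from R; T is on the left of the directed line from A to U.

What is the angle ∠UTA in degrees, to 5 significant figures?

85.024°

R is at the origin; RU is horizontal with |RU| = 47.3 and U in +x, so U = (47.3, 0). RA runs at 61.5° with |RA| = 25.3, so A = (12.072, 22.234). T is determined by |AT| = 28.8 and |TU| = 32.7 together: it lies at the intersection of circle(A, 28.8) and circle(U, 32.7). With |AU| = 41.658, the foot of the radical line on AU is 17.950 from A and the perpendicular offset is √(28.8² − 17.950²) = 22.522. Taking the left-of-AU solution: T = (39.272, 31.699).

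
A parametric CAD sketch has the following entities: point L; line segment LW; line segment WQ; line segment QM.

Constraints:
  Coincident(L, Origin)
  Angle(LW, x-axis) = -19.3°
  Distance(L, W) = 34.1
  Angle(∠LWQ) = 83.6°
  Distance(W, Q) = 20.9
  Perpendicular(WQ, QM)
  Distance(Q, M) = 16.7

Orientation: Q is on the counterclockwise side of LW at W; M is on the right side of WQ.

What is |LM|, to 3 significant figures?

53.4

∠LWQ = 83.6°, so WQ runs at -19.3° + (180° − 83.6°) = 77.1° from the x-axis; with |WQ| = 20.9, Q = W + 20.9·(cos 77.1°, sin 77.1°) = (36.8, 9.10). WQ is perpendicular to QM; with |QM| = 16.7 on the right of WQ, M = Q + 16.7·(0.975, -0.223) = (53.1, 5.37). Then |LM| = |M − L| = 53.4.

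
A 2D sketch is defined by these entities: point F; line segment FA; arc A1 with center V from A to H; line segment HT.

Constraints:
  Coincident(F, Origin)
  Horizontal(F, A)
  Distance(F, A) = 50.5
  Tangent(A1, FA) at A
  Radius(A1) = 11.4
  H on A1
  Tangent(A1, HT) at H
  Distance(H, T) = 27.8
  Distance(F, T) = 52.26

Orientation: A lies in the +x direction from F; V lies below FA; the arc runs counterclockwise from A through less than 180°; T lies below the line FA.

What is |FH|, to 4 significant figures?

40.46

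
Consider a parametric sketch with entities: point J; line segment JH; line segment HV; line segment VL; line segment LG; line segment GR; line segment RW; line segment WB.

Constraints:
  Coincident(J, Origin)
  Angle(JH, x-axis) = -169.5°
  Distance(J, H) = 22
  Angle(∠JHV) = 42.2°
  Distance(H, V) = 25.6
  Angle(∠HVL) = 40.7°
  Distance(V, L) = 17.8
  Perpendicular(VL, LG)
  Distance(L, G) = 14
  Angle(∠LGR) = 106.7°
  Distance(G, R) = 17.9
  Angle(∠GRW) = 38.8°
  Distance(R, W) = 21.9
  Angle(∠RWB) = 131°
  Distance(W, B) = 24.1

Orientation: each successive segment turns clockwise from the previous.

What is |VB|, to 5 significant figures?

37.040

J is at the origin; JH runs at -169.5° with length 22.0, so H = (-21.632, -4.0092). ∠JHV = 42.2° gives HV at 52.700° from the x-axis; with |HV| = 25.6, V = (-6.1183, 16.355). ∠HVL = 40.7° gives VL at -86.600° from the x-axis; with |VL| = 17.8, L = (-5.0627, -1.4137). The perpendicularity gives LG at right angles to VL, so LG runs at -176.60°; with |LG| = 14.0, G = (-19.038, -2.2440). ∠LGR = 106.7° gives GR at 110.10° from the x-axis; with |GR| = 17.9, R = (-25.190, 14.566). ∠GRW = 38.8° gives RW at -31.100° from the x-axis; with |RW| = 21.9, W = (-6.4373, 3.2537). ∠RWB = 131.0° gives WB at -80.100° from the x-axis; with |WB| = 24.1, B = (-2.2938, -20.487). Then |VB| = |B − V| = 37.040.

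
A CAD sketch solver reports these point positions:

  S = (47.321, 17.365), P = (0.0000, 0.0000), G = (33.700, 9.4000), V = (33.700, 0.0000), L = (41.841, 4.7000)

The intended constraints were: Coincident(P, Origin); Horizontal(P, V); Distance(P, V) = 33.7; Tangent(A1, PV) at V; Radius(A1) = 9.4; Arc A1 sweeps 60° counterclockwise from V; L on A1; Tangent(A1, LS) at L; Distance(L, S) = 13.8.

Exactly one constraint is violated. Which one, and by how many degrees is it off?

Tangent(A1, LS) at L — off by 6.60°.

P = (0.00, 0.00) ✓; P.y = 0.00, V.y = 0.00 ✓; |PV| = 33.70 ✓; ∠(GV, VP) = 90.00° ✓; |GV| = 9.400 ✓; bearing(G→L) − bearing(G→V) = 60.00° ✓; |GL| = 9.400 ✓; ∠(GL, LS) = 83.40° ✗; |LS| = 13.80 ✓.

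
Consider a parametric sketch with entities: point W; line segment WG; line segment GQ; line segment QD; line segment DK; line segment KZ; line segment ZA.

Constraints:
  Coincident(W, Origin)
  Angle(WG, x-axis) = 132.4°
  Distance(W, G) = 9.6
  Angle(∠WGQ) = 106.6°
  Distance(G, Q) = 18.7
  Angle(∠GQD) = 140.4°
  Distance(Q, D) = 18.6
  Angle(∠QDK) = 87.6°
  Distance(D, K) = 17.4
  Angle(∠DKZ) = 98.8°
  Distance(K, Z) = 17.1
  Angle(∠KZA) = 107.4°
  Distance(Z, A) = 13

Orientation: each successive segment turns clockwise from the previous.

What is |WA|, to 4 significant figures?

14.77

∠DKZ = 98.8° gives KZ at -154.2° from the x-axis; with |KZ| = 17.1, Z = (10.39, 5.214). ∠KZA = 107.4° gives ZA at 133.2° from the x-axis; with |ZA| = 13.0, A = (1.495, 14.69). Then |WA| = |A − W| = 14.77.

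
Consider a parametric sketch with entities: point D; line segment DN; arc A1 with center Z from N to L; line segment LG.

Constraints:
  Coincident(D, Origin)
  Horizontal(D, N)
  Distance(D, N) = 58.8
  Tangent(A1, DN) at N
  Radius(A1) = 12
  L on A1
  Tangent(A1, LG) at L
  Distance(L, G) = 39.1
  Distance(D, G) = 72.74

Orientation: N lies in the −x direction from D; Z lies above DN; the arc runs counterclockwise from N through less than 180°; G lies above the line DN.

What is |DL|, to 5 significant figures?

48.683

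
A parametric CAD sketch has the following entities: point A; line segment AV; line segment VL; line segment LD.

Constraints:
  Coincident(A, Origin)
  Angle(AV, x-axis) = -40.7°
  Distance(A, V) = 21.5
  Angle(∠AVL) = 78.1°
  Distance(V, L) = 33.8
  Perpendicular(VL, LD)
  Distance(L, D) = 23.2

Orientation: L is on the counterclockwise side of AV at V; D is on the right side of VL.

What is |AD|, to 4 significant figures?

53.10

∠AVL = 78.1°, so VL runs at -40.7° + (180° − 78.1°) = 61.20° from the x-axis; with |VL| = 33.8, L = V + 33.8·(cos 61.20°, sin 61.20°) = (32.58, 15.60). VL is perpendicular to LD; with |LD| = 23.2 on the right of VL, D = L + 23.2·(0.8763, -0.4818) = (52.91, 4.422). Then |AD| = |D − A| = 53.10.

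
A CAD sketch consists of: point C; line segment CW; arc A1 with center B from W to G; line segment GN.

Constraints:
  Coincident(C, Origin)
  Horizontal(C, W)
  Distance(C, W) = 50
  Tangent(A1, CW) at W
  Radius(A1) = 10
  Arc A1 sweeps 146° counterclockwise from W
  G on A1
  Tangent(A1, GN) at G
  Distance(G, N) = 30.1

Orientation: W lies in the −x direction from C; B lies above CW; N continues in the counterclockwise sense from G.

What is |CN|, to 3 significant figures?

77.7

C is at the origin; CW is horizontal with |CW| = 50.0 and W on the −x side, so W = (-50.0, 0.00). The tangent condition forces BW to be normal to CW, so B = W + (0, 10) = (-50.0, 10.0). On A1, W sits at bearing -90° from B; a 146° counterclockwise sweep puts G at bearing 56°, so G = B + 10.0·(cos 56°, sin 56°) = (-44.4, 18.3). Since A1 is tangent to GN there, BG ⟂ GN, so GN runs along (−sin 56°, cos 56°); with |GN| = 30.1, N = (-69.4, 35.1). Then |CN| = |N − C| = 77.7.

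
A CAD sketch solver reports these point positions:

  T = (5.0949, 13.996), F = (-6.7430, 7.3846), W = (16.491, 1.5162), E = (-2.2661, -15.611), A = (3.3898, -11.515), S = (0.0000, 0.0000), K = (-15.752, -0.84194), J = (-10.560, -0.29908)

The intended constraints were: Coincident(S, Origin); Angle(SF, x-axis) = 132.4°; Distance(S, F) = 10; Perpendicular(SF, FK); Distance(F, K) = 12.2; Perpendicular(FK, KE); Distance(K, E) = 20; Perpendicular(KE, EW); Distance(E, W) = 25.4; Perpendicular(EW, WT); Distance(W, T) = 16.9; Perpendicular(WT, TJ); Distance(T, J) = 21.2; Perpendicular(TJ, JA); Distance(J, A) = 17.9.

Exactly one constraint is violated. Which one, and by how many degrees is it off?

Perpendicular(TJ, JA) — off by 8.80°.

S = (0.00, 0.00) ✓; SF at 132.4° ✓; |SF| = 10.00 ✓; ∠(SF, FK) = 90.00° ✓; |FK| = 12.20 ✓; ∠(FK, KE) = 90.00° ✓; |KE| = 20.00 ✓; ∠(KE, EW) = 90.00° ✓; |EW| = 25.40 ✓; ∠(EW, WT) = 90.00° ✓; |WT| = 16.90 ✓; ∠(WT, TJ) = 90.00° ✓; |TJ| = 21.20 ✓; ∠(TJ, JA) = 98.80° ✗; |JA| = 17.90 ✓.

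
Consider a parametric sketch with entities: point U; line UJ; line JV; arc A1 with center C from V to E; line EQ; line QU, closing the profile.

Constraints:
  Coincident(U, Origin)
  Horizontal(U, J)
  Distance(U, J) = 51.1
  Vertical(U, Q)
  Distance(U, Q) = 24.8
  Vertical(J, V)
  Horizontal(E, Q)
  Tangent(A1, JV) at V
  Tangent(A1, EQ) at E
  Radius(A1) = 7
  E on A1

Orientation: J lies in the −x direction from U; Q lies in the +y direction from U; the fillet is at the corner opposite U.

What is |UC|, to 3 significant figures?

47.6

UQ is vertical with |UQ| = 24.8 and Q on the +y side, so Q = (0.00, 24.8). The virtual corner opposite U is at (-51.1, 24.8). Since A1 is tangent to JV there, CV ⟂ JV and since A1 is tangent to EQ there, CE ⟂ EQ, with radius 7.0, so the center C sits 7.0 in from both sides at C = (-44.1, 17.8). Then |UC| = |C − U| = 47.6.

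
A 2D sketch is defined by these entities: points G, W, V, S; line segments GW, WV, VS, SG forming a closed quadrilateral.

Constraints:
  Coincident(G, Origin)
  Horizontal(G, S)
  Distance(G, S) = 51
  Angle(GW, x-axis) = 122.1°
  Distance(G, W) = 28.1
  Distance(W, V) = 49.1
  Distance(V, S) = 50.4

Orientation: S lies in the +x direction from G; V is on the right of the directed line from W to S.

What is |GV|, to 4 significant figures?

21.62

Checks: |WV| = 49.10 ✓; |VS| = 50.40 ✓.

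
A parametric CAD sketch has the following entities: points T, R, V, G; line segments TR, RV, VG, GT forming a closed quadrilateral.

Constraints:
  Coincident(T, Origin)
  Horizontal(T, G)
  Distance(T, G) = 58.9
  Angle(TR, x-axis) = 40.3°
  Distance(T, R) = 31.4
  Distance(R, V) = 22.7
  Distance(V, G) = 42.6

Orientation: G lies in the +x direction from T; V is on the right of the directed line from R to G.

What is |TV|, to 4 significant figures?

16.35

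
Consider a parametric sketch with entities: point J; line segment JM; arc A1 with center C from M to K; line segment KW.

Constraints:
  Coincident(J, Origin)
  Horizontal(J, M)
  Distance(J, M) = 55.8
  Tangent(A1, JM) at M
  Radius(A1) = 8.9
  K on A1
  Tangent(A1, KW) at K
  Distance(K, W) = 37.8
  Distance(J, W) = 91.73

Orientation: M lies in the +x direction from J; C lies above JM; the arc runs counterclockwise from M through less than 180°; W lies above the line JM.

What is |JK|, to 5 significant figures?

63.157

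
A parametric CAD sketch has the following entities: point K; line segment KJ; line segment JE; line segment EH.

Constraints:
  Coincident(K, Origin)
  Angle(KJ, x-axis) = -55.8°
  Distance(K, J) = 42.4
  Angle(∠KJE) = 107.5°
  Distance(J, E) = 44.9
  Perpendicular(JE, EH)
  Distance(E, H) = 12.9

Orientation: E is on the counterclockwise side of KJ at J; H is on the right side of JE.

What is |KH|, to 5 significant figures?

78.539

K is at the origin; KJ runs at -55.8° with length 42.4, so J = 42.4·(cos -55.8°, sin -55.8°) = (23.832, -35.068). ∠KJE = 107.5°, so JE runs at -55.8° + (180° − 107.5°) = 16.700° from the x-axis; with |JE| = 44.9, E = J + 44.9·(cos 16.700°, sin 16.700°) = (66.839, -22.166). JE is perpendicular to EH; with |EH| = 12.9 on the right of JE, H = E + 12.9·(0.28736, -0.95782) = (70.546, -34.522). Then |KH| = |H − K| = 78.539.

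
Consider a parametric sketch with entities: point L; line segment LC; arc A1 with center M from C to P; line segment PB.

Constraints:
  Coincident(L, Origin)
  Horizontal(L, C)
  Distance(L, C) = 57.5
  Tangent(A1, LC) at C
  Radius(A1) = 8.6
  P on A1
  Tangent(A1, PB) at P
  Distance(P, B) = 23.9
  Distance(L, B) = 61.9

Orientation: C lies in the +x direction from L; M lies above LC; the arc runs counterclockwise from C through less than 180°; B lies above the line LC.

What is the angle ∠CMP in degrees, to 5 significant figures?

122.06°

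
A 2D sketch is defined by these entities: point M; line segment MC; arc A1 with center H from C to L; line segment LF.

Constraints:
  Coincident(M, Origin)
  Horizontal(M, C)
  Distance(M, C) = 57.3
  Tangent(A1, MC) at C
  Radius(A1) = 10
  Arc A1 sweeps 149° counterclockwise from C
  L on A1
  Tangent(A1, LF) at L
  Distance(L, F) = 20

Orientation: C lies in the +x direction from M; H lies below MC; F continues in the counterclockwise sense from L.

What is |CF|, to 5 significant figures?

31.264

M is at the origin; MC is horizontal with |MC| = 57.3 and C on the +x side, so C = (57.300, 0.0000). A1 meets MC tangentially, so HC is at right angles to MC, so H = C + (0, -10) = (57.300, -10.000). On A1, C sits at bearing 90° from H; a 149° counterclockwise sweep puts L at bearing 239°, so L = H + 10.0·(cos 239°, sin 239°) = (52.150, -18.572). Since A1 is tangent to LF there, HL ⟂ LF, so LF runs along (−sin 239°, cos 239°); with |LF| = 20.0, F = (69.293, -28.872). Then |CF| = |F − C| = 31.264.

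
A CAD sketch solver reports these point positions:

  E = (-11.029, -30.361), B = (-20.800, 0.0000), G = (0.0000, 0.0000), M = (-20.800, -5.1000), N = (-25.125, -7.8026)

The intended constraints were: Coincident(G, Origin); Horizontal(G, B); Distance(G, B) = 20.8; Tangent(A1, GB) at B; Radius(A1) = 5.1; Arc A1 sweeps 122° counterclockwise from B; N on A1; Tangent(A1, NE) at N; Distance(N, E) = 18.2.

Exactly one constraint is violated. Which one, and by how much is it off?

Distance(N, E) = 18.2 — off by 8.40.

G = (0.00, 0.00) ✓; G.y = 0.00, B.y = 0.00 ✓; |GB| = 20.80 ✓; ∠(MB, BG) = 90.00° ✓; |MB| = 5.100 ✓; bearing(M→N) − bearing(M→B) = 122.0° ✓; |MN| = 5.100 ✓; ∠(MN, NE) = 90.00° ✓; |NE| = 26.60 ✗.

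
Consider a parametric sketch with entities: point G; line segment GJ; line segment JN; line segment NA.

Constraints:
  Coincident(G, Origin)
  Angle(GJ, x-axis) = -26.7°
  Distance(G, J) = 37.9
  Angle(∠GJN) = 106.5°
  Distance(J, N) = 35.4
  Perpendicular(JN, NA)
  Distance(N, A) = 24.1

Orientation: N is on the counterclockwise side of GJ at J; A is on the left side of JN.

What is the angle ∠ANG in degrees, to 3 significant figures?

51.8°

G is at the origin; GJ runs at -26.7° with length 37.9, so J = 37.9·(cos -26.7°, sin -26.7°) = (33.9, -17.0). ∠GJN = 106.5°, so JN runs at -26.7° + (180° − 106.5°) = 46.8° from the x-axis; with |JN| = 35.4, N = J + 35.4·(cos 46.8°, sin 46.8°) = (58.1, 8.78). The perpendicularity gives NA at right angles to JN; with |NA| = 24.1 on the left of JN, A = N + 24.1·(-0.729, 0.685) = (40.5, 25.3). Then cos ∠ANG = NA·NG / (|NA||NG|), giving 51.8°.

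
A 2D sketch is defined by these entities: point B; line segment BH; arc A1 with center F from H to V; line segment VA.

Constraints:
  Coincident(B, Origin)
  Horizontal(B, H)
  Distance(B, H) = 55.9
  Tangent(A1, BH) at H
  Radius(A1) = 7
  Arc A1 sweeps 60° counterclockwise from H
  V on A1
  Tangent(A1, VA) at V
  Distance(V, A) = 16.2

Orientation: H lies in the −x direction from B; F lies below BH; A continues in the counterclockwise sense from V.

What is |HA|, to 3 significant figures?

22.5

B is at the origin; B and H share the same y with |BH| = 55.9 and H on the −x side, so H = (-55.9, 0.00). The tangent condition forces FH to be normal to BH, so F = H + (0, -7) = (-55.9, -7.00). On A1, H sits at bearing 90° from F; a 60° counterclockwise sweep puts V at bearing 150°, so V = F + 7.0·(cos 150°, sin 150°) = (-62.0, -3.50). Tangency of A1 to VA means the radius FV is perpendicular to VA, so VA runs along (−sin 150°, cos 150°); with |VA| = 16.2, A = (-70.1, -17.5). Then |HA| = |A − H| = 22.5.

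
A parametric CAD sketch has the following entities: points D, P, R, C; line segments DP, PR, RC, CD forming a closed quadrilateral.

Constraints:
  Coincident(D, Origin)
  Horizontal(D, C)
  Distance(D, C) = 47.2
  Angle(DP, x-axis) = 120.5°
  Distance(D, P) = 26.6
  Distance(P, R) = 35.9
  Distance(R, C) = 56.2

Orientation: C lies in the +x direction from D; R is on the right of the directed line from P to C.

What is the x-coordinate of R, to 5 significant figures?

-7.5942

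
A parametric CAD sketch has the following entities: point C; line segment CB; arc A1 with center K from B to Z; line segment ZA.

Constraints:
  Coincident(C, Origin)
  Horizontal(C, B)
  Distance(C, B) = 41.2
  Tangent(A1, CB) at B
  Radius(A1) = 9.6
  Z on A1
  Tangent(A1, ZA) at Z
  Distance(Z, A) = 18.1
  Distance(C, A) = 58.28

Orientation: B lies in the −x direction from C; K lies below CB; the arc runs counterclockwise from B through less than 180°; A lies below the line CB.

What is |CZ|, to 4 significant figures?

51.63

C is at the origin; CB is horizontal with |CB| = 41.2 and B on the −x side, so B = (-41.20, 0.000). A1 meets CB tangentially, so KB is at right angles to CB, so K = B + (0, -9.6) = (-41.20, -9.600). Since KZ ⟂ ZA (tangency), |KA| = √(9.6² + 18.1²) = 20.49 regardless of where Z sits on A1. So A lies on both circle(C, 58.28) and circle(K, 20.49); the below-CB intersection is A = (-51.48, -27.32). Z is the foot of the tangent from A: Z = (-50.79, -9.237).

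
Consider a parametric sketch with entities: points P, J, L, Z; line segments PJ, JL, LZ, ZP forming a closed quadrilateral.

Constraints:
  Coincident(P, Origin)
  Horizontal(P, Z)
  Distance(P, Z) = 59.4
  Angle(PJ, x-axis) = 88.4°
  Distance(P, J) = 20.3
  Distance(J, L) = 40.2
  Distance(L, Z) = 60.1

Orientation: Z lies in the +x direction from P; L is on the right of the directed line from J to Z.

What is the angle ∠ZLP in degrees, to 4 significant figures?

78.38°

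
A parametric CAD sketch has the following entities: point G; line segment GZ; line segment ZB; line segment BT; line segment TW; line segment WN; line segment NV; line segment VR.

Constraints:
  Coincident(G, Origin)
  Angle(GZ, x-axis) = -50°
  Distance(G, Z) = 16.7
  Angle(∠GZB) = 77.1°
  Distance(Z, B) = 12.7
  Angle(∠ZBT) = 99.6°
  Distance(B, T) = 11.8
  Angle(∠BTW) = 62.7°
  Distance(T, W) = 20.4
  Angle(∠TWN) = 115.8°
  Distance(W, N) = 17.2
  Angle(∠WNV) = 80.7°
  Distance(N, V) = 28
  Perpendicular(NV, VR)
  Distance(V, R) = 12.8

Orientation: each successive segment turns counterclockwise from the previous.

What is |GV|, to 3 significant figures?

32.2

G is at the origin; GZ runs at -50.0° with length 16.7, so Z = (10.7, -12.8). ∠GZB = 77.1° gives ZB at 52.9° from the x-axis; with |ZB| = 12.7, B = (18.4, -2.66). ∠ZBT = 99.6° gives BT at 133° from the x-axis; with |BT| = 11.8, T = (10.3, 5.92). ∠BTW = 62.7° gives TW at -109° from the x-axis; with |TW| = 20.4, W = (3.53, -13.3). ∠TWN = 115.8° gives WN at -45.2° from the x-axis; with |WN| = 17.2, N = (15.6, -25.5). ∠WNV = 80.7° gives NV at 54.1° from the x-axis; with |NV| = 28.0, V = (32.1, -2.84). Then |GV| = |V − G| = 32.2.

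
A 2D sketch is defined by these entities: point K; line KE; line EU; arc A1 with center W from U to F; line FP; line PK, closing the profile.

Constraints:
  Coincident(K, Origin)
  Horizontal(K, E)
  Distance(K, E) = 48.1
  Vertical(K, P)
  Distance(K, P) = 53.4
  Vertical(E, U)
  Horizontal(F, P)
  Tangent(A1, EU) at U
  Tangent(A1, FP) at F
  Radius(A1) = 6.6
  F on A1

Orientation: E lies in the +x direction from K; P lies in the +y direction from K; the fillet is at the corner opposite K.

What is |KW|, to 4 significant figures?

62.55

KP is vertical with |KP| = 53.4 and P on the +y side, so P = (0.000, 53.40). The virtual corner opposite K is at (48.10, 53.40). Tangency of A1 to EU means the radius WU is perpendicular to EU and since A1 is tangent to FP there, WF ⟂ FP, with radius 6.6, so the center W sits 6.6 in from both sides at W = (41.50, 46.80). Then |KW| = |W − K| = 62.55.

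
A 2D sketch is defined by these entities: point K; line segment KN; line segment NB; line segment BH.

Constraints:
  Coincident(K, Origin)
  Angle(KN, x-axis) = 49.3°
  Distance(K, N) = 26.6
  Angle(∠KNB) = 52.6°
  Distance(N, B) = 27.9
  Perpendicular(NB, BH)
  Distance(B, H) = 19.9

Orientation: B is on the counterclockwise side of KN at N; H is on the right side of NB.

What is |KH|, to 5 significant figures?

42.679

K is at the origin; KN runs at 49.3° with length 26.6, so N = 26.6·(cos 49.3°, sin 49.3°) = (17.346, 20.166). ∠KNB = 52.6°, so NB runs at 49.3° + (180° − 52.6°) = 176.70° from the x-axis; with |NB| = 27.9, B = N + 27.9·(cos 176.70°, sin 176.70°) = (-10.508, 21.772). NB is perpendicular to BH; with |BH| = 19.9 on the right of NB, H = B + 19.9·(0.057564, 0.99834) = (-9.3624, 41.639). Then |KH| = |H − K| = 42.679.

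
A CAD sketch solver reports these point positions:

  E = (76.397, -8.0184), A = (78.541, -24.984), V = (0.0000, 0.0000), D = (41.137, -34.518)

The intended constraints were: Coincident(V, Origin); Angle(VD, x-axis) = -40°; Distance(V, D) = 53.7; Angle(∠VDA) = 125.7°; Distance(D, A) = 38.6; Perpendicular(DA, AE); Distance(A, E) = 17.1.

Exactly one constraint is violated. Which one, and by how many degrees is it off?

Perpendicular(DA, AE) — off by 7.10°.

V = (0.00, 0.00) ✓; VD at -40.00° ✓; |VD| = 53.70 ✓; ∠VDA = 125.7° ✓; |DA| = 38.60 ✓; ∠(DA, AE) = 82.90° ✗; |AE| = 17.10 ✓.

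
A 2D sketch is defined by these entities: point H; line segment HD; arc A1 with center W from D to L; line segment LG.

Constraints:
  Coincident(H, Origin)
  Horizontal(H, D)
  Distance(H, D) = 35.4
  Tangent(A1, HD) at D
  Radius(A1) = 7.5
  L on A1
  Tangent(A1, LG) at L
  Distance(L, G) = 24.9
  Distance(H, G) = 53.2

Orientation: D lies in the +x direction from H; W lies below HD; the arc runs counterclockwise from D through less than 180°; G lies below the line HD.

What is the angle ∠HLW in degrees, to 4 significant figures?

127.1°

Checks: |WL| = 7.500 ✓; ∠(WL, LG) = 90.00° ✓; |LG| = 24.90 ✓; |HG| = 53.20 ✓.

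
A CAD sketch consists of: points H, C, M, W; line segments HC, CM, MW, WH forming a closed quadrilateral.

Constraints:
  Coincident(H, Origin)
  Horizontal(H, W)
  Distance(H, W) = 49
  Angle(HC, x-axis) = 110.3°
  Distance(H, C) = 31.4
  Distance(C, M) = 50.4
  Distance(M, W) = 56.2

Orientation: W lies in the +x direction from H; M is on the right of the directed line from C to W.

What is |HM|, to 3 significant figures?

20.7

H is at the origin; H and W share the same y with |HW| = 49.0 and W in +x, so W = (49.0, 0). HC runs at 110.3° with |HC| = 31.4, so C = (-10.9, 29.4). M is determined by |CM| = 50.4 and |MW| = 56.2 together: it lies at the intersection of circle(C, 50.4) and circle(W, 56.2). With |CW| = 66.7, the foot of the radical line on CW is 28.7 from C and the perpendicular offset is √(50.4² − 28.7²) = 41.4. Taking the right-of-CW solution: M = (-3.37, -20.4).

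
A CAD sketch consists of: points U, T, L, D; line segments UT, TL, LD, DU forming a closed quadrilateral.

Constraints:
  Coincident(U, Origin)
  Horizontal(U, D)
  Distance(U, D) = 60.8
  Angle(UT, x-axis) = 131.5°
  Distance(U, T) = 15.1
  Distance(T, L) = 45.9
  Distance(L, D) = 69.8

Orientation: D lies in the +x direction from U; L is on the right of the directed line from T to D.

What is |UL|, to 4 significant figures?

33.58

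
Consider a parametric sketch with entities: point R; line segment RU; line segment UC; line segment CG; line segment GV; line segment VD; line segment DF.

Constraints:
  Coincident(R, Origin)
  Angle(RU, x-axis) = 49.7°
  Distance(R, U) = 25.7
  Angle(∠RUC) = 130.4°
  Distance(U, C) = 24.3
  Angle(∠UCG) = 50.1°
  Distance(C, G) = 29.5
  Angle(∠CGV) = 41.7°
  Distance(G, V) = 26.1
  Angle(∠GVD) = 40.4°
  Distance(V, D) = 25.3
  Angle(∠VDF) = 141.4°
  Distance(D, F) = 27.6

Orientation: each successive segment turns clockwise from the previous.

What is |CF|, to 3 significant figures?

42.8

R is at the origin; RU runs at 49.7° with length 25.7, so U = (16.6, 19.6). ∠RUC = 130.4° gives UC at 0.100° from the x-axis; with |UC| = 24.3, C = (40.9, 19.6). ∠UCG = 50.1° gives CG at -130° from the x-axis; with |CG| = 29.5, G = (22.0, -3.02). ∠CGV = 41.7° gives GV at 91.9° from the x-axis; with |GV| = 26.1, V = (21.2, 23.1). ∠GVD = 40.4° gives VD at -47.7° from the x-axis; with |VD| = 25.3, D = (38.2, 4.35). ∠VDF = 141.4° gives DF at -86.3° from the x-axis; with |DF| = 27.6, F = (40.0, -23.2). Then |CF| = |F − C| = 42.8.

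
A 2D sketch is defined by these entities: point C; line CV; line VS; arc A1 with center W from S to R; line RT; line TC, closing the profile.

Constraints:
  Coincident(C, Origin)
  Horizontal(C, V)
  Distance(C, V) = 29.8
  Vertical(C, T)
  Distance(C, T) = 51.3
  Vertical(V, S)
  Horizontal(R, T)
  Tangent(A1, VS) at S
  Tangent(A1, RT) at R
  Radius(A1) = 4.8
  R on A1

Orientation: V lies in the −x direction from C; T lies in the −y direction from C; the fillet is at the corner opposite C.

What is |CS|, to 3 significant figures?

55.2

The virtual corner opposite C is at (-29.8, -51.3). Since A1 is tangent to VS there, WS ⟂ VS and tangency of A1 to RT means the radius WR is perpendicular to RT, with radius 4.8, so the center W sits 4.8 in from both sides at W = (-25.0, -46.5). That places the tangent points at S = (-29.8, -46.5) on VS and R = (-25.0, -51.3) on RT. Then |CS| = |S − C| = 55.2.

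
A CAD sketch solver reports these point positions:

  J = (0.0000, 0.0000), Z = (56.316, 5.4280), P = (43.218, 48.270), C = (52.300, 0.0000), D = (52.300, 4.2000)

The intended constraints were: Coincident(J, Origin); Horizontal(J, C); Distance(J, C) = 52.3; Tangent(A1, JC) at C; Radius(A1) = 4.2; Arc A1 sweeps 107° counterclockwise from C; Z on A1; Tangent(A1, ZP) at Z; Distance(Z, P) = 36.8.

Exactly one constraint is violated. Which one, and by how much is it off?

Distance(Z, P) = 36.8 — off by 8.00.

J = (0.00, 0.00) ✓; J.y = 0.00, C.y = 0.00 ✓; |JC| = 52.30 ✓; ∠(DC, CJ) = 90.00° ✓; |DC| = 4.200 ✓; bearing(D→Z) − bearing(D→C) = 107.0° ✓; |DZ| = 4.200 ✓; ∠(DZ, ZP) = 90.00° ✓; |ZP| = 44.80 ✗.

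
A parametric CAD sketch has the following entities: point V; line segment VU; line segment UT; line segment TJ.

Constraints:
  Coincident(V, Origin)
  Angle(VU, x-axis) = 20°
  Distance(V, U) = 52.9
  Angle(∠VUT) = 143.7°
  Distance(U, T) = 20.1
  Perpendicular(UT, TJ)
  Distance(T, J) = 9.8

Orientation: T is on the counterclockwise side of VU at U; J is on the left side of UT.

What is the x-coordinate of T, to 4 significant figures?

60.86

V is at the origin; VU runs at 20.0° with length 52.9, so U = 52.9·(cos 20.0°, sin 20.0°) = (49.71, 18.09). ∠VUT = 143.7°, so UT runs at 20.0° + (180° − 143.7°) = 56.30° from the x-axis; with |UT| = 20.1, T = U + 20.1·(cos 56.30°, sin 56.30°) = (60.86, 34.82). So T.x = 60.86.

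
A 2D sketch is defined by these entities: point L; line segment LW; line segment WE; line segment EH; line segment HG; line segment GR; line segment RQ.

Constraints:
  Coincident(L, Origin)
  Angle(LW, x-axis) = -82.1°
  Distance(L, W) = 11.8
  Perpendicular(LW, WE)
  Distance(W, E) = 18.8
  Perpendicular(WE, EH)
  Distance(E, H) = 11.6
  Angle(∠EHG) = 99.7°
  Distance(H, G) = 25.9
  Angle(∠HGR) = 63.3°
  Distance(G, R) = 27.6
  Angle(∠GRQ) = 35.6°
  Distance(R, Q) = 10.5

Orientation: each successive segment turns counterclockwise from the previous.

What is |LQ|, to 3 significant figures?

13.1

L is at the origin; LW runs at -82.1° with length 11.8, so W = (1.62, -11.7). LW is perpendicular to WE, so WE runs at 7.90°; with |WE| = 18.8, E = (20.2, -9.10). The perpendicularity gives EH at right angles to WE, so EH runs at 97.9°; with |EH| = 11.6, H = (18.6, 2.39). ∠EHG = 99.7° gives HG at 178° from the x-axis; with |HG| = 25.9, G = (-7.24, 3.20). ∠HGR = 63.3° gives GR at -65.1° from the x-axis; with |GR| = 27.6, R = (4.38, -21.8). ∠GRQ = 35.6° gives RQ at 79.3° from the x-axis; with |RQ| = 10.5, Q = (6.33, -11.5). Then |LQ| = |Q − L| = 13.1.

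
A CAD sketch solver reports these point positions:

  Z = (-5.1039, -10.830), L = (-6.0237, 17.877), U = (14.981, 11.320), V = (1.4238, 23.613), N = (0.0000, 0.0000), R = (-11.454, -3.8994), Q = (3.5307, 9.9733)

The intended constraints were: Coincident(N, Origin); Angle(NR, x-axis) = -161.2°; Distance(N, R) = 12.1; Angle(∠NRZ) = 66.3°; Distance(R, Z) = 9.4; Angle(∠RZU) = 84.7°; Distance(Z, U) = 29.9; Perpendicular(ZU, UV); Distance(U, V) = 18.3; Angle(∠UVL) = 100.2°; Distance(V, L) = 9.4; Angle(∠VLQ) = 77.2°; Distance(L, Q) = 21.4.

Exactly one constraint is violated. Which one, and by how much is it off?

Distance(L, Q) = 21.4 — off by 9.00.

N = (0.00, 0.00) ✓; NR at -161.2° ✓; |NR| = 12.10 ✓; ∠NRZ = 66.30° ✓; |RZ| = 9.400 ✓; ∠RZU = 84.70° ✓; |ZU| = 29.90 ✓; ∠(ZU, UV) = 90.00° ✓; |UV| = 18.30 ✓; ∠UVL = 100.2° ✓; |VL| = 9.400 ✓; ∠VLQ = 77.20° ✓; |LQ| = 12.40 ✗.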